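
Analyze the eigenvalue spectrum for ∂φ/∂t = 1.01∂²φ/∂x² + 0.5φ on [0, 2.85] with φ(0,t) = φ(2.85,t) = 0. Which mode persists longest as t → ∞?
Eigenvalues: λₙ = 1.01n²π²/2.85² - 0.5.
First three modes:
  n=1: λ₁ = 1.01π²/2.85² - 0.5 ≈ 0.727
  n=2: λ₂ = 4.04π²/2.85² - 0.5 ≈ 4.409
  n=3: λ₃ = 9.09π²/2.85² - 0.5 ≈ 10.545
Since 1.01π²/2.85² ≈ 1.227 > 0.5, all λₙ > 0.
The n=1 mode decays slowest → dominates as t → ∞.
Asymptotic: φ ~ c₁ sin(πx/2.85) e^{-λ₁t} with decay rate λ₁ ≈ 0.727.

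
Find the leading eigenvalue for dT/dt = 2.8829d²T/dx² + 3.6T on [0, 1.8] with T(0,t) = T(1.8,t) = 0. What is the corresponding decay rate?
Eigenvalues: λₙ = 2.8829n²π²/1.8² - 3.6.
First three modes:
  n=1: λ₁ = 2.8829π²/1.8² - 3.6 ≈ 5.182
  n=2: λ₂ = 11.5316π²/1.8² - 3.6 ≈ 31.527
  n=3: λ₃ = 25.9461π²/1.8² - 3.6 ≈ 75.436
Since 2.8829π²/1.8² ≈ 8.782 > 3.6, all λₙ > 0.
The n=1 mode decays slowest → dominates as t → ∞.
Asymptotic: T ~ c₁ sin(πx/1.8) e^{-λ₁t} with decay rate λ₁ ≈ 5.182.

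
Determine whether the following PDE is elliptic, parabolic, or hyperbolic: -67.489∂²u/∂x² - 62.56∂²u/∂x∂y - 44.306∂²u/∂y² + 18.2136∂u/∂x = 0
Coefficients: A = -67.489, B = -62.56, C = -44.306. B² - 4AC = -8046.916936, which is negative, so the equation is elliptic.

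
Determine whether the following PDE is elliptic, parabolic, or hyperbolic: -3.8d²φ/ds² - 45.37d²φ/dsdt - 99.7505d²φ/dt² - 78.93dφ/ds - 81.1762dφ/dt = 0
Coefficients: A = -3.8, B = -45.37, C = -99.7505. B² - 4AC = 542.2293, which is positive, so the equation is hyperbolic.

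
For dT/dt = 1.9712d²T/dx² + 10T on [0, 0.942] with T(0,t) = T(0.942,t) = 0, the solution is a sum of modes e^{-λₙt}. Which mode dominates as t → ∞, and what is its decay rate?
Eigenvalues: λₙ = 1.9712n²π²/0.942² - 10.
First three modes:
  n=1: λ₁ = 1.9712π²/0.942² - 10 ≈ 11.924
  n=2: λ₂ = 7.8848π²/0.942² - 10 ≈ 77.698
  n=3: λ₃ = 17.7408π²/0.942² - 10 ≈ 187.32
Since 1.9712π²/0.942² ≈ 21.924 > 10, all λₙ > 0.
The n=1 mode decays slowest → dominates as t → ∞.
Asymptotic: T ~ c₁ sin(πx/0.942) e^{-λ₁t} with decay rate λ₁ ≈ 11.924.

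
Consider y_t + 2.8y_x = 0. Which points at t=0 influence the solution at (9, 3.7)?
A single point: x = -1.36. The characteristic through (9, 3.7) is x - 2.8t = const, so x = 9 - 2.8·3.7 = -1.36.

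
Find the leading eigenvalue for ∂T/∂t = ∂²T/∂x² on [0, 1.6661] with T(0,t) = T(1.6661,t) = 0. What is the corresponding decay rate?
Eigenvalues: λₙ = n²π²/1.6661².
First three modes:
  n=1: λ₁ = π²/1.6661² ≈ 3.555
  n=2: λ₂ = 4π²/1.6661² ≈ 14.222 (4× faster decay)
  n=3: λ₃ = 9π²/1.6661² ≈ 31.999 (9× faster decay)
As t → ∞, higher modes decay exponentially faster. The n=1 mode dominates: T ~ c₁ sin(πx/1.6661) e^{-λ₁t}.
Decay rate: λ₁ = π²/1.6661² ≈ 3.555.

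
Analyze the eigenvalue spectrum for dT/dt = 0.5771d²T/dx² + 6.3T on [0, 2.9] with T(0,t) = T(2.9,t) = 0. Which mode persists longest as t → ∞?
Eigenvalues: λₙ = 0.5771n²π²/2.9² - 6.3.
First three modes:
  n=1: λ₁ = 0.5771π²/2.9² - 6.3 ≈ -5.623
  n=2: λ₂ = 2.3084π²/2.9² - 6.3 ≈ -3.591
  n=3: λ₃ = 5.1939π²/2.9² - 6.3 ≈ -0.205
Since 0.5771π²/2.9² ≈ 0.677 < 6.3, λ₁ < 0.
The n=1 mode grows fastest (−λₙ is largest for n=1) → dominates.
Asymptotic: T ~ c₁ sin(πx/2.9) e^{5.623t} (exponential growth at rate −λ₁ ≈ 5.623).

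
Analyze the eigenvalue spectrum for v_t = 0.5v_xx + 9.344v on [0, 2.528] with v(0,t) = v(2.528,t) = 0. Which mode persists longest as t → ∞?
Eigenvalues: λₙ = 0.5n²π²/2.528² - 9.344.
First three modes:
  n=1: λ₁ = 0.5π²/2.528² - 9.344 ≈ -8.572
  n=2: λ₂ = 2π²/2.528² - 9.344 ≈ -6.255
  n=3: λ₃ = 4.5π²/2.528² - 9.344 ≈ -2.394
Since 0.5π²/2.528² ≈ 0.772 < 9.344, λ₁ < 0.
The n=1 mode grows fastest (−λₙ is largest for n=1) → dominates.
Asymptotic: v ~ c₁ sin(πx/2.528) e^{8.572t} (exponential growth at rate −λ₁ ≈ 8.572).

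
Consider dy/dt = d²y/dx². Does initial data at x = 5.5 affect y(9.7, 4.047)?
Yes, for any finite x. The heat equation has infinite propagation speed, so all initial data affects all points at any t > 0.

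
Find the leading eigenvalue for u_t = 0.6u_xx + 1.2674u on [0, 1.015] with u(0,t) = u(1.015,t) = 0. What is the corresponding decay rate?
Eigenvalues: λₙ = 0.6n²π²/1.015² - 1.2674.
First three modes:
  n=1: λ₁ = 0.6π²/1.015² - 1.2674 ≈ 4.481
  n=2: λ₂ = 2.4π²/1.015² - 1.2674 ≈ 21.725
  n=3: λ₃ = 5.4π²/1.015² - 1.2674 ≈ 50.465
Since 0.6π²/1.015² ≈ 5.748 > 1.2674, all λₙ > 0.
The n=1 mode decays slowest → dominates as t → ∞.
Asymptotic: u ~ c₁ sin(πx/1.015) e^{-λ₁t} with decay rate λ₁ ≈ 4.481.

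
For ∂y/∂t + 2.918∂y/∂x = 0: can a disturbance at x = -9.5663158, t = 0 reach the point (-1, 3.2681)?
No. Only data at x = -10.5363158 affects (-1, 3.2681). Advection has one-way propagation along characteristics.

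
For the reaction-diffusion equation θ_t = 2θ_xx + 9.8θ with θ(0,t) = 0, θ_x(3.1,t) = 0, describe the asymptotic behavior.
θ grows unboundedly. Reaction dominates diffusion (r=9.8 > κπ²/(4L²)≈0.51); solution grows exponentially.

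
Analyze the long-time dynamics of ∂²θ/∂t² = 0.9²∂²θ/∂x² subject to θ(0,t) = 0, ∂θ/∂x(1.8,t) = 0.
Long-time behavior: θ oscillates (no decay). Energy is conserved; the solution oscillates indefinitely as standing waves.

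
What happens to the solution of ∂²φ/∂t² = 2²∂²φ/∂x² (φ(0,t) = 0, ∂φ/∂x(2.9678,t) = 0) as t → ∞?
φ oscillates (no decay). Energy is conserved; the solution oscillates indefinitely as standing waves.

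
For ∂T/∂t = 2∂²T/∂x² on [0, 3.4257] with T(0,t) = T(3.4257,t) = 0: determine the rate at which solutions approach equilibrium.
Eigenvalues: λₙ = 2n²π²/3.4257².
First three modes:
  n=1: λ₁ = 2π²/3.4257² ≈ 1.682
  n=2: λ₂ = 8π²/3.4257² ≈ 6.728 (4× faster decay)
  n=3: λ₃ = 18π²/3.4257² ≈ 15.138 (9× faster decay)
As t → ∞, higher modes decay exponentially faster. The n=1 mode dominates: T ~ c₁ sin(πx/3.4257) e^{-λ₁t}.
Decay rate: λ₁ = 2π²/3.4257² ≈ 1.682.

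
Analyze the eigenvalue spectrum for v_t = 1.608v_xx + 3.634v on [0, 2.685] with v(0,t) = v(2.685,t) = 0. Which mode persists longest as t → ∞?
Eigenvalues: λₙ = 1.608n²π²/2.685² - 3.634.
First three modes:
  n=1: λ₁ = 1.608π²/2.685² - 3.634 ≈ -1.433
  n=2: λ₂ = 6.432π²/2.685² - 3.634 ≈ 5.172
  n=3: λ₃ = 14.472π²/2.685² - 3.634 ≈ 16.179
Since 1.608π²/2.685² ≈ 2.201 < 3.634, λ₁ < 0.
The n=1 mode grows fastest (−λₙ is largest for n=1) → dominates.
Asymptotic: v ~ c₁ sin(πx/2.685) e^{1.433t} (exponential growth at rate −λ₁ ≈ 1.433).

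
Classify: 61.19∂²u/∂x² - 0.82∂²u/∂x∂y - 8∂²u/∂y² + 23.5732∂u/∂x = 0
Hyperbolic (discriminant = 1958.7524).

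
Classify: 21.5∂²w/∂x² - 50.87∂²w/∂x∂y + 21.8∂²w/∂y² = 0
Hyperbolic (discriminant = 712.9569).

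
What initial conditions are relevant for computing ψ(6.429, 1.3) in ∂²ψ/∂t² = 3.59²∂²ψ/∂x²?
Domain of dependence: [1.762, 11.096]. Signals travel at speed 3.59, so data within |x - 6.429| ≤ 3.59·1.3 = 4.667 can reach the point.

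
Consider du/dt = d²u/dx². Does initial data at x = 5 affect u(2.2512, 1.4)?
Yes, for any finite x. The heat equation has infinite propagation speed, so all initial data affects all points at any t > 0.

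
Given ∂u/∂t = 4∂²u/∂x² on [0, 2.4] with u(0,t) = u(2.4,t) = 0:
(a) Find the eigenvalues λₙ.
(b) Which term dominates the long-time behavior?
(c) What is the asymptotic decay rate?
Eigenvalues: λₙ = 4n²π²/2.4².
First three modes:
  n=1: λ₁ = 4π²/2.4² ≈ 6.854
  n=2: λ₂ = 16π²/2.4² ≈ 27.416 (4× faster decay)
  n=3: λ₃ = 36π²/2.4² ≈ 61.685 (9× faster decay)
As t → ∞, higher modes decay exponentially faster. The n=1 mode dominates: u ~ c₁ sin(πx/2.4) e^{-λ₁t}.
Decay rate: λ₁ = 4π²/2.4² ≈ 6.854.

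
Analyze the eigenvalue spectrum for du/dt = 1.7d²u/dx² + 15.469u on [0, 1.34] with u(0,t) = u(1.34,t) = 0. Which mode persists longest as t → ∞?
Eigenvalues: λₙ = 1.7n²π²/1.34² - 15.469.
First three modes:
  n=1: λ₁ = 1.7π²/1.34² - 15.469 ≈ -6.125
  n=2: λ₂ = 6.8π²/1.34² - 15.469 ≈ 21.908
  n=3: λ₃ = 15.3π²/1.34² - 15.469 ≈ 68.628
Since 1.7π²/1.34² ≈ 9.344 < 15.469, λ₁ < 0.
The n=1 mode grows fastest (−λₙ is largest for n=1) → dominates.
Asymptotic: u ~ c₁ sin(πx/1.34) e^{6.125t} (exponential growth at rate −λ₁ ≈ 6.125).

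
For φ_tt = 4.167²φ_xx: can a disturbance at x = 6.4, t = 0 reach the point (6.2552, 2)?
Yes. The domain of dependence is [-2.0788, 14.5892], and 6.4 ∈ [-2.0788, 14.5892].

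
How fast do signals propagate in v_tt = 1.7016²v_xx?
Speed = 1.7016. Information travels along characteristics x = x₀ ± 1.7016t.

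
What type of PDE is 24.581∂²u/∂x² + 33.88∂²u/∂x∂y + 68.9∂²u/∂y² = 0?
With A = 24.581, B = 33.88, C = 68.9, the discriminant is -5626.6692. This is an elliptic PDE.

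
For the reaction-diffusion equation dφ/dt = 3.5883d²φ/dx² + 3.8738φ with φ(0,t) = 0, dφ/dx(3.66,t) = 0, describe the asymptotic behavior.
φ grows unboundedly. Reaction dominates diffusion (r=3.8738 > κπ²/(4L²)≈0.66); solution grows exponentially.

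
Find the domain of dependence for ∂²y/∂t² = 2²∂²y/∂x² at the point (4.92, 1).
Domain of dependence: [2.92, 6.92]. Signals travel at speed 2, so data within |x - 4.92| ≤ 2·1 = 2 can reach the point.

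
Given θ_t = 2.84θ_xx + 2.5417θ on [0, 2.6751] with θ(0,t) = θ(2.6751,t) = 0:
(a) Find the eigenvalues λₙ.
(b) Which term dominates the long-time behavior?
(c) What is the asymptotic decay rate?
Eigenvalues: λₙ = 2.84n²π²/2.6751² - 2.5417.
First three modes:
  n=1: λ₁ = 2.84π²/2.6751² - 2.5417 ≈ 1.375
  n=2: λ₂ = 11.36π²/2.6751² - 2.5417 ≈ 13.126
  n=3: λ₃ = 25.56π²/2.6751² - 2.5417 ≈ 32.71
Since 2.84π²/2.6751² ≈ 3.917 > 2.5417, all λₙ > 0.
The n=1 mode decays slowest → dominates as t → ∞.
Asymptotic: θ ~ c₁ sin(πx/2.6751) e^{-λ₁t} with decay rate λ₁ ≈ 1.375.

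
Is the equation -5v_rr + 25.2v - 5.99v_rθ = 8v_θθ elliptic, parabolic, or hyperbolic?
Rewriting in standard form: -5v_rr - 5.99v_rθ - 8v_θθ + 25.2v = 0. Computing B² - 4AC with A = -5, B = -5.99, C = -8: discriminant = -124.1199 (negative). Answer: elliptic.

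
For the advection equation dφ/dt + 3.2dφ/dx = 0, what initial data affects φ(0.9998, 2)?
A single point: x = -5.4002. The characteristic through (0.9998, 2) is x - 3.2t = const, so x = 0.9998 - 3.2·2 = -5.4002.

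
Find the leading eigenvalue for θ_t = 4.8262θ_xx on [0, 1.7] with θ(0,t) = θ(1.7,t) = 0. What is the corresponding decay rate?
Eigenvalues: λₙ = 4.8262n²π²/1.7².
First three modes:
  n=1: λ₁ = 4.8262π²/1.7² ≈ 16.482
  n=2: λ₂ = 19.3048π²/1.7² ≈ 65.928 (4× faster decay)
  n=3: λ₃ = 43.4358π²/1.7² ≈ 148.337 (9× faster decay)
As t → ∞, higher modes decay exponentially faster. The n=1 mode dominates: θ ~ c₁ sin(πx/1.7) e^{-λ₁t}.
Decay rate: λ₁ = 4.8262π²/1.7² ≈ 16.482.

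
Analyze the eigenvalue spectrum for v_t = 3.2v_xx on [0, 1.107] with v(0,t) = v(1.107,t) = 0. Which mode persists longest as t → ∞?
Eigenvalues: λₙ = 3.2n²π²/1.107².
First three modes:
  n=1: λ₁ = 3.2π²/1.107² ≈ 25.772
  n=2: λ₂ = 12.8π²/1.107² ≈ 103.09 (4× faster decay)
  n=3: λ₃ = 28.8π²/1.107² ≈ 231.951 (9× faster decay)
As t → ∞, higher modes decay exponentially faster. The n=1 mode dominates: v ~ c₁ sin(πx/1.107) e^{-λ₁t}.
Decay rate: λ₁ = 3.2π²/1.107² ≈ 25.772.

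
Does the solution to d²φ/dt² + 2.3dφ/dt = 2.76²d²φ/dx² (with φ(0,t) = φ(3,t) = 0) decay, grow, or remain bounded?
φ → 0. Damping (γ=2.3) dissipates energy; oscillations decay exponentially.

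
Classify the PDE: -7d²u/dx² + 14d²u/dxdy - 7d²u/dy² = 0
A = -7, B = 14, C = -7. Discriminant B² - 4AC = 0. Since 0 = 0, parabolic.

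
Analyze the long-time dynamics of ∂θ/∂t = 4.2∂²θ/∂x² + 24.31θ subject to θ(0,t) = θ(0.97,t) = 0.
Long-time behavior: θ → 0. Diffusion dominates reaction (r=24.31 < κπ²/L²≈44.06); solution decays.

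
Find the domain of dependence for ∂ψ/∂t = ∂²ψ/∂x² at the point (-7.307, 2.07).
The entire real line. The heat equation has infinite propagation speed: any initial disturbance instantly affects all points (though exponentially small far away).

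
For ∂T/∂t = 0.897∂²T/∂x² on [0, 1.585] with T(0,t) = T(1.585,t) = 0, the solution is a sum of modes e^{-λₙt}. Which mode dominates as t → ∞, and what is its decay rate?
Eigenvalues: λₙ = 0.897n²π²/1.585².
First three modes:
  n=1: λ₁ = 0.897π²/1.585² ≈ 3.524
  n=2: λ₂ = 3.588π²/1.585² ≈ 14.096 (4× faster decay)
  n=3: λ₃ = 8.073π²/1.585² ≈ 31.716 (9× faster decay)
As t → ∞, higher modes decay exponentially faster. The n=1 mode dominates: T ~ c₁ sin(πx/1.585) e^{-λ₁t}.
Decay rate: λ₁ = 0.897π²/1.585² ≈ 3.524.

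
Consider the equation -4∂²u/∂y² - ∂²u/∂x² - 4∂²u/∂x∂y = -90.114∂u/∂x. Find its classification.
Rewriting in standard form: -∂²u/∂x² - 4∂²u/∂x∂y - 4∂²u/∂y² + 90.114∂u/∂x = 0. Parabolic. (A = -1, B = -4, C = -4 gives B² - 4AC = 0.)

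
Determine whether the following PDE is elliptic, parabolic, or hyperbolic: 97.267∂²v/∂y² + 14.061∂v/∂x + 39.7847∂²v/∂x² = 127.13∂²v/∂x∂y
Rewriting in standard form: 39.7847∂²v/∂x² - 127.13∂²v/∂x∂y + 97.267∂²v/∂y² + 14.061∂v/∂x = 0. Coefficients: A = 39.7847, B = -127.13, C = 97.267. B² - 4AC = 683.0832404, which is positive, so the equation is hyperbolic.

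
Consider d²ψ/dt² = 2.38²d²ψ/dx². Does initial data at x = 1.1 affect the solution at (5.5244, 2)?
Yes. The domain of dependence is [0.7644, 10.2844], and 1.1 ∈ [0.7644, 10.2844].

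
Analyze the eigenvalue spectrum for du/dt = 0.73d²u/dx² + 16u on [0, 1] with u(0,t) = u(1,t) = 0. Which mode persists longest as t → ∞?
Eigenvalues: λₙ = 0.73n²π²/1² - 16.
First three modes:
  n=1: λ₁ = 0.73π² - 16 ≈ -8.795
  n=2: λ₂ = 2.92π² - 16 ≈ 12.819
  n=3: λ₃ = 6.57π² - 16 ≈ 48.843
Since 0.73π² ≈ 7.205 < 16, λ₁ < 0.
The n=1 mode grows fastest (−λₙ is largest for n=1) → dominates.
Asymptotic: u ~ c₁ sin(πx/1) e^{8.795t} (exponential growth at rate −λ₁ ≈ 8.795).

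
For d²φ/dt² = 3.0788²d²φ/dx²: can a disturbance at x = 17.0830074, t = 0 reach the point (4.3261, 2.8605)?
No. The domain of dependence is [-4.4808074, 13.1330074], and 17.0830074 is outside this interval.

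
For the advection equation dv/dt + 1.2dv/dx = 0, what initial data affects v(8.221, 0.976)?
A single point: x = 7.0498. The characteristic through (8.221, 0.976) is x - 1.2t = const, so x = 8.221 - 1.2·0.976 = 7.0498.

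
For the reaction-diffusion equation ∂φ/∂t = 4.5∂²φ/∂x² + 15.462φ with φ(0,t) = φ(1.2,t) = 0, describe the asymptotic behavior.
φ → 0. Diffusion dominates reaction (r=15.462 < κπ²/L²≈30.84); solution decays.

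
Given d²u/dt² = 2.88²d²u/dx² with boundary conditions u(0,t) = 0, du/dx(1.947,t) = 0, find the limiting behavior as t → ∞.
u oscillates (no decay). Energy is conserved; the solution oscillates indefinitely as standing waves.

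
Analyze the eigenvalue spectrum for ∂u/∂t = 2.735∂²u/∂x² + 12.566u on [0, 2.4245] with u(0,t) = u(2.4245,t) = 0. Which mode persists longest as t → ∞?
Eigenvalues: λₙ = 2.735n²π²/2.4245² - 12.566.
First three modes:
  n=1: λ₁ = 2.735π²/2.4245² - 12.566 ≈ -7.974
  n=2: λ₂ = 10.94π²/2.4245² - 12.566 ≈ 5.802
  n=3: λ₃ = 24.615π²/2.4245² - 12.566 ≈ 28.763
Since 2.735π²/2.4245² ≈ 4.592 < 12.566, λ₁ < 0.
The n=1 mode grows fastest (−λₙ is largest for n=1) → dominates.
Asymptotic: u ~ c₁ sin(πx/2.4245) e^{7.974t} (exponential growth at rate −λ₁ ≈ 7.974).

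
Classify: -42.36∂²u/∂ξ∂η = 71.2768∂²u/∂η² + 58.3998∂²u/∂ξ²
Rewriting in standard form: -58.3998∂²u/∂ξ² - 42.36∂²u/∂ξ∂η - 71.2768∂²u/∂η² = 0. Elliptic (discriminant = -14855.83385856).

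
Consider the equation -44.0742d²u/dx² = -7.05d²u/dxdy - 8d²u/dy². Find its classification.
Rewriting in standard form: -44.0742d²u/dx² + 7.05d²u/dxdy + 8d²u/dy² = 0. Hyperbolic. (A = -44.0742, B = 7.05, C = 8 gives B² - 4AC = 1460.0769.)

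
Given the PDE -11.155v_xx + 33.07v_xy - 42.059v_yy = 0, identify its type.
The second-order coefficients are A = -11.155, B = 33.07, C = -42.059. Since B² - 4AC = -783.04768 < 0, this is an elliptic PDE.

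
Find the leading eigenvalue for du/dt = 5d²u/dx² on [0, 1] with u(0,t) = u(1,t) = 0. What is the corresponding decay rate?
Eigenvalues: λₙ = 5n²π².
First three modes:
  n=1: λ₁ = 5π² ≈ 49.348
  n=2: λ₂ = 20π² ≈ 197.392 (4× faster decay)
  n=3: λ₃ = 45π² ≈ 444.132 (9× faster decay)
As t → ∞, higher modes decay exponentially faster. The n=1 mode dominates: u ~ c₁ sin(πx) e^{-λ₁t}.
Decay rate: λ₁ = 5π² ≈ 49.348.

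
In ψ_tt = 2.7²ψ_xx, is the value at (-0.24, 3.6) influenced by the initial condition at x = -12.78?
No. The domain of dependence is [-9.96, 9.48], and -12.78 is outside this interval.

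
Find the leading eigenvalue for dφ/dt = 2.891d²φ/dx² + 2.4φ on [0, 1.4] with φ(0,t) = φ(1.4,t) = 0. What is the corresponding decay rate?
Eigenvalues: λₙ = 2.891n²π²/1.4² - 2.4.
First three modes:
  n=1: λ₁ = 2.891π²/1.4² - 2.4 ≈ 12.158
  n=2: λ₂ = 11.564π²/1.4² - 2.4 ≈ 55.831
  n=3: λ₃ = 26.019π²/1.4² - 2.4 ≈ 128.619
Since 2.891π²/1.4² ≈ 14.558 > 2.4, all λₙ > 0.
The n=1 mode decays slowest → dominates as t → ∞.
Asymptotic: φ ~ c₁ sin(πx/1.4) e^{-λ₁t} with decay rate λ₁ ≈ 12.158.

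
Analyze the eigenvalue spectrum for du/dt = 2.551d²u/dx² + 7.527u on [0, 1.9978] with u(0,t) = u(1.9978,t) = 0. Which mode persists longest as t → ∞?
Eigenvalues: λₙ = 2.551n²π²/1.9978² - 7.527.
First three modes:
  n=1: λ₁ = 2.551π²/1.9978² - 7.527 ≈ -1.219
  n=2: λ₂ = 10.204π²/1.9978² - 7.527 ≈ 17.706
  n=3: λ₃ = 22.959π²/1.9978² - 7.527 ≈ 49.247
Since 2.551π²/1.9978² ≈ 6.308 < 7.527, λ₁ < 0.
The n=1 mode grows fastest (−λₙ is largest for n=1) → dominates.
Asymptotic: u ~ c₁ sin(πx/1.9978) e^{1.219t} (exponential growth at rate −λ₁ ≈ 1.219).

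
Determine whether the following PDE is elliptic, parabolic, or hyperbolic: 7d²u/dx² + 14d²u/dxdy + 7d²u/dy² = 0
Coefficients: A = 7, B = 14, C = 7. B² - 4AC = 0, which is zero, so the equation is parabolic.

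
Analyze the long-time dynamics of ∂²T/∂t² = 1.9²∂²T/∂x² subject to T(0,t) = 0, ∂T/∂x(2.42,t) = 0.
Long-time behavior: T oscillates (no decay). Energy is conserved; the solution oscillates indefinitely as standing waves.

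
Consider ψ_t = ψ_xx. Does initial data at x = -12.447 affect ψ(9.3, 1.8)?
Yes, for any finite x. The heat equation has infinite propagation speed, so all initial data affects all points at any t > 0.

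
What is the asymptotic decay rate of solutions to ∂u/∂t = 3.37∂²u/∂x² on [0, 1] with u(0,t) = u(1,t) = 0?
Eigenvalues: λₙ = 3.37n²π².
First three modes:
  n=1: λ₁ = 3.37π² ≈ 33.261
  n=2: λ₂ = 13.48π² ≈ 133.042 (4× faster decay)
  n=3: λ₃ = 30.33π² ≈ 299.345 (9× faster decay)
As t → ∞, higher modes decay exponentially faster. The n=1 mode dominates: u ~ c₁ sin(πx) e^{-λ₁t}.
Decay rate: λ₁ = 3.37π² ≈ 33.261.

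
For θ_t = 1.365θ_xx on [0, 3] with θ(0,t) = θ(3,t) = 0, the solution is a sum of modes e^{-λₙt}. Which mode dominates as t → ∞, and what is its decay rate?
Eigenvalues: λₙ = 1.365n²π²/3².
First three modes:
  n=1: λ₁ = 1.365π²/3² ≈ 1.497
  n=2: λ₂ = 5.46π²/3² ≈ 5.988 (4× faster decay)
  n=3: λ₃ = 12.285π²/3² ≈ 13.472 (9× faster decay)
As t → ∞, higher modes decay exponentially faster. The n=1 mode dominates: θ ~ c₁ sin(πx/3) e^{-λ₁t}.
Decay rate: λ₁ = 1.365π²/3² ≈ 1.497.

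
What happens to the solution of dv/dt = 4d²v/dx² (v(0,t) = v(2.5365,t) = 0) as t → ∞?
v → 0. Heat diffuses out through both boundaries.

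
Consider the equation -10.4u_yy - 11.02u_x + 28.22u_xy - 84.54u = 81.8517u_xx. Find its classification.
Rewriting in standard form: -81.8517u_xx + 28.22u_xy - 10.4u_yy - 11.02u_x - 84.54u = 0. Elliptic. (A = -81.8517, B = 28.22, C = -10.4 gives B² - 4AC = -2608.66232.)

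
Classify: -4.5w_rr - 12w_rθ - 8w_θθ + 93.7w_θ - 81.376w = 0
Parabolic (discriminant = 0).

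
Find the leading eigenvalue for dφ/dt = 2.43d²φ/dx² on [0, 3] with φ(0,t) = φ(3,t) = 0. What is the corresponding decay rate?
Eigenvalues: λₙ = 2.43n²π²/3².
First three modes:
  n=1: λ₁ = 2.43π²/3² ≈ 2.665
  n=2: λ₂ = 9.72π²/3² ≈ 10.659 (4× faster decay)
  n=3: λ₃ = 21.87π²/3² ≈ 23.983 (9× faster decay)
As t → ∞, higher modes decay exponentially faster. The n=1 mode dominates: φ ~ c₁ sin(πx/3) e^{-λ₁t}.
Decay rate: λ₁ = 2.43π²/3² ≈ 2.665.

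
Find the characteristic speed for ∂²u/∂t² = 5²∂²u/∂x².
Speed = 5. Information travels along characteristics x = x₀ ± 5t.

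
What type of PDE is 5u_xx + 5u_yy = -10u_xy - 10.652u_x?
Rewriting in standard form: 5u_xx + 10u_xy + 5u_yy + 10.652u_x = 0. With A = 5, B = 10, C = 5, the discriminant is 0. This is a parabolic PDE.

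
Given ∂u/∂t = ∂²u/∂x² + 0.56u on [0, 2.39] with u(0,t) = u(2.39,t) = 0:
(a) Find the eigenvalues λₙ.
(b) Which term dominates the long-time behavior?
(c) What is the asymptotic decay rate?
Eigenvalues: λₙ = n²π²/2.39² - 0.56.
First three modes:
  n=1: λ₁ = π²/2.39² - 0.56 ≈ 1.168
  n=2: λ₂ = 4π²/2.39² - 0.56 ≈ 6.351
  n=3: λ₃ = 9π²/2.39² - 0.56 ≈ 14.991
Since π²/2.39² ≈ 1.728 > 0.56, all λₙ > 0.
The n=1 mode decays slowest → dominates as t → ∞.
Asymptotic: u ~ c₁ sin(πx/2.39) e^{-λ₁t} with decay rate λ₁ ≈ 1.168.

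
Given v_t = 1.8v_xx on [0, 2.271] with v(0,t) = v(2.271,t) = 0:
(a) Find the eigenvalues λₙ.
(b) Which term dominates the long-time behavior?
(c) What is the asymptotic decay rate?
Eigenvalues: λₙ = 1.8n²π²/2.271².
First three modes:
  n=1: λ₁ = 1.8π²/2.271² ≈ 3.445
  n=2: λ₂ = 7.2π²/2.271² ≈ 13.778 (4× faster decay)
  n=3: λ₃ = 16.2π²/2.271² ≈ 31.001 (9× faster decay)
As t → ∞, higher modes decay exponentially faster. The n=1 mode dominates: v ~ c₁ sin(πx/2.271) e^{-λ₁t}.
Decay rate: λ₁ = 1.8π²/2.271² ≈ 3.445.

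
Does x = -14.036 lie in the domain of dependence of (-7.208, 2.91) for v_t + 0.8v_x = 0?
No. Only data at x = -9.536 affects (-7.208, 2.91). Advection has one-way propagation along characteristics.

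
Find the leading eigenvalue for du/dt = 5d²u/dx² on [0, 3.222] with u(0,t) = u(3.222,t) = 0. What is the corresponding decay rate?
Eigenvalues: λₙ = 5n²π²/3.222².
First three modes:
  n=1: λ₁ = 5π²/3.222² ≈ 4.754
  n=2: λ₂ = 20π²/3.222² ≈ 19.014 (4× faster decay)
  n=3: λ₃ = 45π²/3.222² ≈ 42.782 (9× faster decay)
As t → ∞, higher modes decay exponentially faster. The n=1 mode dominates: u ~ c₁ sin(πx/3.222) e^{-λ₁t}.
Decay rate: λ₁ = 5π²/3.222² ≈ 4.754.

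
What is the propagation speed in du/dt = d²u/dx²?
Infinite. The heat equation is parabolic, not hyperbolic, so disturbances propagate instantly.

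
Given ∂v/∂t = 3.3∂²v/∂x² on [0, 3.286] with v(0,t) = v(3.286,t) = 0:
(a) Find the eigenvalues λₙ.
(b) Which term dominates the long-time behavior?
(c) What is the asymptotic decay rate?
Eigenvalues: λₙ = 3.3n²π²/3.286².
First three modes:
  n=1: λ₁ = 3.3π²/3.286² ≈ 3.016
  n=2: λ₂ = 13.2π²/3.286² ≈ 12.065 (4× faster decay)
  n=3: λ₃ = 29.7π²/3.286² ≈ 27.147 (9× faster decay)
As t → ∞, higher modes decay exponentially faster. The n=1 mode dominates: v ~ c₁ sin(πx/3.286) e^{-λ₁t}.
Decay rate: λ₁ = 3.3π²/3.286² ≈ 3.016.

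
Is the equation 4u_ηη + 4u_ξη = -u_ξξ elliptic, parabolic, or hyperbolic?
Rewriting in standard form: u_ξξ + 4u_ξη + 4u_ηη = 0. Computing B² - 4AC with A = 1, B = 4, C = 4: discriminant = 0 (zero). Answer: parabolic.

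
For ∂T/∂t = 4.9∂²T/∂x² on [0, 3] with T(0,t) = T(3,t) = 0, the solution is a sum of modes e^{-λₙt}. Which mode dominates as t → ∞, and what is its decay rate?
Eigenvalues: λₙ = 4.9n²π²/3².
First three modes:
  n=1: λ₁ = 4.9π²/3² ≈ 5.373
  n=2: λ₂ = 19.6π²/3² ≈ 21.494 (4× faster decay)
  n=3: λ₃ = 44.1π²/3² ≈ 48.361 (9× faster decay)
As t → ∞, higher modes decay exponentially faster. The n=1 mode dominates: T ~ c₁ sin(πx/3) e^{-λ₁t}.
Decay rate: λ₁ = 4.9π²/3² ≈ 5.373.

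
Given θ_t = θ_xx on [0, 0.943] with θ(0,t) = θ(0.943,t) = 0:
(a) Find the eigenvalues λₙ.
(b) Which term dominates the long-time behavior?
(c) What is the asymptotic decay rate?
Eigenvalues: λₙ = n²π²/0.943².
First three modes:
  n=1: λ₁ = π²/0.943² ≈ 11.099
  n=2: λ₂ = 4π²/0.943² ≈ 44.395 (4× faster decay)
  n=3: λ₃ = 9π²/0.943² ≈ 99.889 (9× faster decay)
As t → ∞, higher modes decay exponentially faster. The n=1 mode dominates: θ ~ c₁ sin(πx/0.943) e^{-λ₁t}.
Decay rate: λ₁ = π²/0.943² ≈ 11.099.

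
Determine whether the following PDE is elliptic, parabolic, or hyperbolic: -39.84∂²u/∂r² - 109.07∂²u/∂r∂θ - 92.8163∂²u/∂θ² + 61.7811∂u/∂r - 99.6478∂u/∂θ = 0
Coefficients: A = -39.84, B = -109.07, C = -92.8163. B² - 4AC = -2894.940668, which is negative, so the equation is elliptic.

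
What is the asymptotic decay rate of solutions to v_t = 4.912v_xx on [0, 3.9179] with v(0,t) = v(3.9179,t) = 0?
Eigenvalues: λₙ = 4.912n²π²/3.9179².
First three modes:
  n=1: λ₁ = 4.912π²/3.9179² ≈ 3.158
  n=2: λ₂ = 19.648π²/3.9179² ≈ 12.633 (4× faster decay)
  n=3: λ₃ = 44.208π²/3.9179² ≈ 28.425 (9× faster decay)
As t → ∞, higher modes decay exponentially faster. The n=1 mode dominates: v ~ c₁ sin(πx/3.9179) e^{-λ₁t}.
Decay rate: λ₁ = 4.912π²/3.9179² ≈ 3.158.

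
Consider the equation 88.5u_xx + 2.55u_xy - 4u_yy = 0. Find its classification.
Hyperbolic. (A = 88.5, B = 2.55, C = -4 gives B² - 4AC = 1422.5025.)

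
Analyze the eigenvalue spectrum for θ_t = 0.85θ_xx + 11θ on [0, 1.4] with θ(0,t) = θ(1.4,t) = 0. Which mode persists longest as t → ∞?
Eigenvalues: λₙ = 0.85n²π²/1.4² - 11.
First three modes:
  n=1: λ₁ = 0.85π²/1.4² - 11 ≈ -6.72
  n=2: λ₂ = 3.4π²/1.4² - 11 ≈ 6.121
  n=3: λ₃ = 7.65π²/1.4² - 11 ≈ 27.522
Since 0.85π²/1.4² ≈ 4.28 < 11, λ₁ < 0.
The n=1 mode grows fastest (−λₙ is largest for n=1) → dominates.
Asymptotic: θ ~ c₁ sin(πx/1.4) e^{6.72t} (exponential growth at rate −λ₁ ≈ 6.72).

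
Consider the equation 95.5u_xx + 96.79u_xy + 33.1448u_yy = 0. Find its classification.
Elliptic. (A = 95.5, B = 96.79, C = 33.1448 gives B² - 4AC = -3293.0095.)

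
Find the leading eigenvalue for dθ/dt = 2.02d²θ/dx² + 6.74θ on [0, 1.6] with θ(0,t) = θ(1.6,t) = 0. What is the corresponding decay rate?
Eigenvalues: λₙ = 2.02n²π²/1.6² - 6.74.
First three modes:
  n=1: λ₁ = 2.02π²/1.6² - 6.74 ≈ 1.048
  n=2: λ₂ = 8.08π²/1.6² - 6.74 ≈ 24.411
  n=3: λ₃ = 18.18π²/1.6² - 6.74 ≈ 63.35
Since 2.02π²/1.6² ≈ 7.788 > 6.74, all λₙ > 0.
The n=1 mode decays slowest → dominates as t → ∞.
Asymptotic: θ ~ c₁ sin(πx/1.6) e^{-λ₁t} with decay rate λ₁ ≈ 1.048.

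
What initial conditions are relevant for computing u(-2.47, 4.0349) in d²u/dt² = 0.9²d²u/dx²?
Domain of dependence: [-6.10141, 1.16141]. Signals travel at speed 0.9, so data within |x - -2.47| ≤ 0.9·4.0349 = 3.63141 can reach the point.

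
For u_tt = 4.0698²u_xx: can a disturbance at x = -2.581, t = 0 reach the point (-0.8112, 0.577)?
Yes. The domain of dependence is [-3.1594746, 1.5370746], and -2.581 ∈ [-3.1594746, 1.5370746].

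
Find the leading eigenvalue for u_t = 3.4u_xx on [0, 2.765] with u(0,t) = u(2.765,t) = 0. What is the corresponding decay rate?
Eigenvalues: λₙ = 3.4n²π²/2.765².
First three modes:
  n=1: λ₁ = 3.4π²/2.765² ≈ 4.389
  n=2: λ₂ = 13.6π²/2.765² ≈ 17.557 (4× faster decay)
  n=3: λ₃ = 30.6π²/2.765² ≈ 39.503 (9× faster decay)
As t → ∞, higher modes decay exponentially faster. The n=1 mode dominates: u ~ c₁ sin(πx/2.765) e^{-λ₁t}.
Decay rate: λ₁ = 3.4π²/2.765² ≈ 4.389.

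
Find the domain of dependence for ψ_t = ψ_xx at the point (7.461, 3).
The entire real line. The heat equation has infinite propagation speed: any initial disturbance instantly affects all points (though exponentially small far away).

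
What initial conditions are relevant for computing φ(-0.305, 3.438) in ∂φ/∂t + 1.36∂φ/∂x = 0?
A single point: x = -4.98068. The characteristic through (-0.305, 3.438) is x - 1.36t = const, so x = -0.305 - 1.36·3.438 = -4.98068.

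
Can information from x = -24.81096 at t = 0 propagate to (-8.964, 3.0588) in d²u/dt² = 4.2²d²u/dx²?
No. The domain of dependence is [-21.81096, 3.88296], and -24.81096 is outside this interval.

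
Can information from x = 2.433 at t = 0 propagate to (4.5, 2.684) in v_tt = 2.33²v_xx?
Yes. The domain of dependence is [-1.75372, 10.75372], and 2.433 ∈ [-1.75372, 10.75372].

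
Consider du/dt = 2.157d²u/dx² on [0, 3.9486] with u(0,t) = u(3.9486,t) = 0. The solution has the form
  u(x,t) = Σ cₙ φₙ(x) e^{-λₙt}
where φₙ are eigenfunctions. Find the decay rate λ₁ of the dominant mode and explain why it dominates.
Eigenvalues: λₙ = 2.157n²π²/3.9486².
First three modes:
  n=1: λ₁ = 2.157π²/3.9486² ≈ 1.365
  n=2: λ₂ = 8.628π²/3.9486² ≈ 5.462 (4× faster decay)
  n=3: λ₃ = 19.413π²/3.9486² ≈ 12.289 (9× faster decay)
As t → ∞, higher modes decay exponentially faster. The n=1 mode dominates: u ~ c₁ sin(πx/3.9486) e^{-λ₁t}.
Decay rate: λ₁ = 2.157π²/3.9486² ≈ 1.365.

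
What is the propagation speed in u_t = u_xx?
Infinite. The heat equation is parabolic, not hyperbolic, so disturbances propagate instantly.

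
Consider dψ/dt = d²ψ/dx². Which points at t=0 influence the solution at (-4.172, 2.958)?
The entire real line. The heat equation has infinite propagation speed: any initial disturbance instantly affects all points (though exponentially small far away).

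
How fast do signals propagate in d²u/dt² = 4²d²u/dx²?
Speed = 4. Information travels along characteristics x = x₀ ± 4t.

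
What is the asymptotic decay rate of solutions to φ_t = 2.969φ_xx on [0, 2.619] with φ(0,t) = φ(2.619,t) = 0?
Eigenvalues: λₙ = 2.969n²π²/2.619².
First three modes:
  n=1: λ₁ = 2.969π²/2.619² ≈ 4.272
  n=2: λ₂ = 11.876π²/2.619² ≈ 17.088 (4× faster decay)
  n=3: λ₃ = 26.721π²/2.619² ≈ 38.449 (9× faster decay)
As t → ∞, higher modes decay exponentially faster. The n=1 mode dominates: φ ~ c₁ sin(πx/2.619) e^{-λ₁t}.
Decay rate: λ₁ = 2.969π²/2.619² ≈ 4.272.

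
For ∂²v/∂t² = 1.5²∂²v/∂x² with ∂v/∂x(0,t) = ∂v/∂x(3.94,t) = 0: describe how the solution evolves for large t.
v oscillates about a mean that drifts linearly in t (generically unbounded; no decay). There is no damping, so the nonconstant modes persist as standing waves (energy conserved, no decay). But with Neumann conditions at both ends the constant mode has eigenvalue 0: the spatial mean M(t) of v satisfies M'' = 0, so M(t) = M(0) + M'(0)·t. Unless the initial velocity has zero mean (∫v_t(x,0)dx = 0), the solution grows linearly in t (unbounded, though not exponentially); if it does have zero mean, the solution stays bounded and simply oscillates.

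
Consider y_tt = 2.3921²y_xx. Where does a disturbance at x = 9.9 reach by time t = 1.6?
Domain of influence: [6.07264, 13.72736]. Data at x = 9.9 spreads outward at speed 2.3921.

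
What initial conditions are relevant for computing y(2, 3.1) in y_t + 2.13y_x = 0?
A single point: x = -4.603. The characteristic through (2, 3.1) is x - 2.13t = const, so x = 2 - 2.13·3.1 = -4.603.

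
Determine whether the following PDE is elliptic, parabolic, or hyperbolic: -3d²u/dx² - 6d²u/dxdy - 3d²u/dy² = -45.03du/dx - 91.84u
Rewriting in standard form: -3d²u/dx² - 6d²u/dxdy - 3d²u/dy² + 45.03du/dx + 91.84u = 0. Coefficients: A = -3, B = -6, C = -3. B² - 4AC = 0, which is zero, so the equation is parabolic.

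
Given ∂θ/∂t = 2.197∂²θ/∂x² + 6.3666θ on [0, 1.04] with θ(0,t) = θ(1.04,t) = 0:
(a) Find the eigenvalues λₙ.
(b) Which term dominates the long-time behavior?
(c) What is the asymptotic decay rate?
Eigenvalues: λₙ = 2.197n²π²/1.04² - 6.3666.
First three modes:
  n=1: λ₁ = 2.197π²/1.04² - 6.3666 ≈ 13.681
  n=2: λ₂ = 8.788π²/1.04² - 6.3666 ≈ 73.824
  n=3: λ₃ = 19.773π²/1.04² - 6.3666 ≈ 174.062
Since 2.197π²/1.04² ≈ 20.048 > 6.3666, all λₙ > 0.
The n=1 mode decays slowest → dominates as t → ∞.
Asymptotic: θ ~ c₁ sin(πx/1.04) e^{-λ₁t} with decay rate λ₁ ≈ 13.681.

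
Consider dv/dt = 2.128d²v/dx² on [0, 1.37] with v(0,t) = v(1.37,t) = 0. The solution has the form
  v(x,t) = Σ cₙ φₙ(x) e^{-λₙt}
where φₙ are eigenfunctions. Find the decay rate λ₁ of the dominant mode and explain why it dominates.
Eigenvalues: λₙ = 2.128n²π²/1.37².
First three modes:
  n=1: λ₁ = 2.128π²/1.37² ≈ 11.19
  n=2: λ₂ = 8.512π²/1.37² ≈ 44.76 (4× faster decay)
  n=3: λ₃ = 19.152π²/1.37² ≈ 100.71 (9× faster decay)
As t → ∞, higher modes decay exponentially faster. The n=1 mode dominates: v ~ c₁ sin(πx/1.37) e^{-λ₁t}.
Decay rate: λ₁ = 2.128π²/1.37² ≈ 11.19.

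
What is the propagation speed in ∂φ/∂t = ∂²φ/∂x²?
Infinite. The heat equation is parabolic, not hyperbolic, so disturbances propagate instantly.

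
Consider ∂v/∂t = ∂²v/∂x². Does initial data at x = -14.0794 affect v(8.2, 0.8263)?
Yes, for any finite x. The heat equation has infinite propagation speed, so all initial data affects all points at any t > 0.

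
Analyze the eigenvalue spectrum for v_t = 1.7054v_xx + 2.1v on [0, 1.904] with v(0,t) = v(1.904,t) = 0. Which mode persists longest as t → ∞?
Eigenvalues: λₙ = 1.7054n²π²/1.904² - 2.1.
First three modes:
  n=1: λ₁ = 1.7054π²/1.904² - 2.1 ≈ 2.543
  n=2: λ₂ = 6.8216π²/1.904² - 2.1 ≈ 16.472
  n=3: λ₃ = 15.3486π²/1.904² - 2.1 ≈ 39.686
Since 1.7054π²/1.904² ≈ 4.643 > 2.1, all λₙ > 0.
The n=1 mode decays slowest → dominates as t → ∞.
Asymptotic: v ~ c₁ sin(πx/1.904) e^{-λ₁t} with decay rate λ₁ ≈ 2.543.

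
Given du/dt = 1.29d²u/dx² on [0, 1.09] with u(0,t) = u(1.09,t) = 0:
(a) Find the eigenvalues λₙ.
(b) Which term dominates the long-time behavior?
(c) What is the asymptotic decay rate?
Eigenvalues: λₙ = 1.29n²π²/1.09².
First three modes:
  n=1: λ₁ = 1.29π²/1.09² ≈ 10.716
  n=2: λ₂ = 5.16π²/1.09² ≈ 42.864 (4× faster decay)
  n=3: λ₃ = 11.61π²/1.09² ≈ 96.445 (9× faster decay)
As t → ∞, higher modes decay exponentially faster. The n=1 mode dominates: u ~ c₁ sin(πx/1.09) e^{-λ₁t}.
Decay rate: λ₁ = 1.29π²/1.09² ≈ 10.716.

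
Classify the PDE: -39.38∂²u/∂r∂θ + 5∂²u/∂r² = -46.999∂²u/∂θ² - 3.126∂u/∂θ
Rewriting in standard form: 5∂²u/∂r² - 39.38∂²u/∂r∂θ + 46.999∂²u/∂θ² + 3.126∂u/∂θ = 0. A = 5, B = -39.38, C = 46.999. Discriminant B² - 4AC = 610.8044. Since 610.8044 > 0, hyperbolic.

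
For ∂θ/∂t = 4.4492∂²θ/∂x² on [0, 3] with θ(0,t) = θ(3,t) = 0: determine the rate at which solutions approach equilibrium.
Eigenvalues: λₙ = 4.4492n²π²/3².
First three modes:
  n=1: λ₁ = 4.4492π²/3² ≈ 4.879
  n=2: λ₂ = 17.7968π²/3² ≈ 19.516 (4× faster decay)
  n=3: λ₃ = 40.0428π²/3² ≈ 43.912 (9× faster decay)
As t → ∞, higher modes decay exponentially faster. The n=1 mode dominates: θ ~ c₁ sin(πx/3) e^{-λ₁t}.
Decay rate: λ₁ = 4.4492π²/3² ≈ 4.879.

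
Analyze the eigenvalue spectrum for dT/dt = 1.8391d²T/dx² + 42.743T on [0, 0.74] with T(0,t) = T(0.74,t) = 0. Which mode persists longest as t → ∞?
Eigenvalues: λₙ = 1.8391n²π²/0.74² - 42.743.
First three modes:
  n=1: λ₁ = 1.8391π²/0.74² - 42.743 ≈ -9.596
  n=2: λ₂ = 7.3564π²/0.74² - 42.743 ≈ 89.844
  n=3: λ₃ = 16.5519π²/0.74² - 42.743 ≈ 255.578
Since 1.8391π²/0.74² ≈ 33.147 < 42.743, λ₁ < 0.
The n=1 mode grows fastest (−λₙ is largest for n=1) → dominates.
Asymptotic: T ~ c₁ sin(πx/0.74) e^{9.596t} (exponential growth at rate −λ₁ ≈ 9.596).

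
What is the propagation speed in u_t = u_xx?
Infinite. The heat equation is parabolic, not hyperbolic, so disturbances propagate instantly.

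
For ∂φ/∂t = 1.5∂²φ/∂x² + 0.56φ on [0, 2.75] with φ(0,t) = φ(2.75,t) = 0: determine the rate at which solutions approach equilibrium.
Eigenvalues: λₙ = 1.5n²π²/2.75² - 0.56.
First three modes:
  n=1: λ₁ = 1.5π²/2.75² - 0.56 ≈ 1.398
  n=2: λ₂ = 6π²/2.75² - 0.56 ≈ 7.27
  n=3: λ₃ = 13.5π²/2.75² - 0.56 ≈ 17.058
Since 1.5π²/2.75² ≈ 1.958 > 0.56, all λₙ > 0.
The n=1 mode decays slowest → dominates as t → ∞.
Asymptotic: φ ~ c₁ sin(πx/2.75) e^{-λ₁t} with decay rate λ₁ ≈ 1.398.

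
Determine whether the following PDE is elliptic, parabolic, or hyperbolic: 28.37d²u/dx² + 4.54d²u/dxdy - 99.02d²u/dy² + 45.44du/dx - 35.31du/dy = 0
Coefficients: A = 28.37, B = 4.54, C = -99.02. B² - 4AC = 11257.4012, which is positive, so the equation is hyperbolic.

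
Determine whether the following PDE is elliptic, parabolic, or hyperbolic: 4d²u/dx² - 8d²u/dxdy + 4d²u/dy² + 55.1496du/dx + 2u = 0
Coefficients: A = 4, B = -8, C = 4. B² - 4AC = 0, which is zero, so the equation is parabolic.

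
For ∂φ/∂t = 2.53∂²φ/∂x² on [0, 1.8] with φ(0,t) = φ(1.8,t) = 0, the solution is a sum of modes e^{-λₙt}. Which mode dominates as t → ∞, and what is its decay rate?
Eigenvalues: λₙ = 2.53n²π²/1.8².
First three modes:
  n=1: λ₁ = 2.53π²/1.8² ≈ 7.707
  n=2: λ₂ = 10.12π²/1.8² ≈ 30.827 (4× faster decay)
  n=3: λ₃ = 22.77π²/1.8² ≈ 69.361 (9× faster decay)
As t → ∞, higher modes decay exponentially faster. The n=1 mode dominates: φ ~ c₁ sin(πx/1.8) e^{-λ₁t}.
Decay rate: λ₁ = 2.53π²/1.8² ≈ 7.707.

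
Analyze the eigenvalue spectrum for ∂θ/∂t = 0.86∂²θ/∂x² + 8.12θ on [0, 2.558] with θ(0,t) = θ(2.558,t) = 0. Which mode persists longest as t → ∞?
Eigenvalues: λₙ = 0.86n²π²/2.558² - 8.12.
First three modes:
  n=1: λ₁ = 0.86π²/2.558² - 8.12 ≈ -6.823
  n=2: λ₂ = 3.44π²/2.558² - 8.12 ≈ -2.931
  n=3: λ₃ = 7.74π²/2.558² - 8.12 ≈ 3.555
Since 0.86π²/2.558² ≈ 1.297 < 8.12, λ₁ < 0.
The n=1 mode grows fastest (−λₙ is largest for n=1) → dominates.
Asymptotic: θ ~ c₁ sin(πx/2.558) e^{6.823t} (exponential growth at rate −λ₁ ≈ 6.823).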